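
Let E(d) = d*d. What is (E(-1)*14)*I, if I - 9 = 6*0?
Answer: 126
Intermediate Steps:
E(d) = d**2
I = 9 (I = 9 + 6*0 = 9 + 0 = 9)
(E(-1)*14)*I = ((-1)**2*14)*9 = (1*14)*9 = 14*9 = 126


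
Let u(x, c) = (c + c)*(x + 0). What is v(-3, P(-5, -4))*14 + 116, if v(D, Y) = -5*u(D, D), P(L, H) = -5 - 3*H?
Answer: -1144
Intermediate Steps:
u(x, c) = 2*c*x (u(x, c) = (2*c)*x = 2*c*x)
v(D, Y) = -10*D² (v(D, Y) = -10*D*D = -10*D²)
v(-3, P(-5, -4))*14 + 116 = -10*(-3)²*14 + 116 = -10*9*14 + 116 = -90*14 + 116 = -1260 + 116 = -1144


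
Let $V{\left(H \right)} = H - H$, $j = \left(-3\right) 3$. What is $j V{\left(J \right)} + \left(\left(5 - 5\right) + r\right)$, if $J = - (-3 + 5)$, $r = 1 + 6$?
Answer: $7$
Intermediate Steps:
$r = 7$
$j = -9$
$J = -2$ ($J = \left(-1\right) 2 = -2$)
$V{\left(H \right)} = 0$
$j V{\left(J \right)} + \left(\left(5 - 5\right) + r\right) = \left(-9\right) 0 + \left(\left(5 - 5\right) + 7\right) = 0 + \left(0 + 7\right) = 0 + 7 = 7$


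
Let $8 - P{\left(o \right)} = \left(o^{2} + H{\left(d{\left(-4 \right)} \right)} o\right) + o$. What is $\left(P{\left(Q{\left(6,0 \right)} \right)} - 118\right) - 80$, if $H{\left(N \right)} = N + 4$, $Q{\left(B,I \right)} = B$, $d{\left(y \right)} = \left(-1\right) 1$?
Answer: $-250$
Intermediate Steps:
$d{\left(y \right)} = -1$
$H{\left(N \right)} = 4 + N$
$P{\left(o \right)} = 8 - o^{2} - 4 o$ ($P{\left(o \right)} = 8 - \left(\left(o^{2} + \left(4 - 1\right) o\right) + o\right) = 8 - \left(\left(o^{2} + 3 o\right) + o\right) = 8 - \left(o^{2} + 4 o\right) = 8 - o^{2} - 4 o$)
$\left(P{\left(Q{\left(6,0 \right)} \right)} - 118\right) - 80 = \left(\left(8 - 6^{2} - 24\right) - 118\right) - 80 = \left(\left(8 - 36 - 24\right) - 118\right) - 80 = \left(-52 - 118\right) - 80 = -170 - 80 = -250$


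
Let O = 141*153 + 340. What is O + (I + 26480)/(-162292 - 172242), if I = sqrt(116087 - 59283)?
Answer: 3665308531/167267 - sqrt(14201)/167267 ≈ 21913.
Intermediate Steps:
I = 2*sqrt(14201) (I = sqrt(56804) = 2*sqrt(14201) ≈ 238.34)
O = 21913 (O = 21573 + 340 = 21913)
O + (I + 26480)/(-162292 - 172242) = 21913 + (2*sqrt(14201) + 26480)/(-162292 - 172242) = 21913 + (26480 + 2*sqrt(14201))/(-334534) = 21913 + (26480 + 2*sqrt(14201))*(-1/334534) = 21913 + (-13240/167267 - sqrt(14201)/167267) = 3665308531/167267 - sqrt(14201)/167267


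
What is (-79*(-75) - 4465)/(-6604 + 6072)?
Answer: -365/133 ≈ -2.7444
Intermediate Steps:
(-79*(-75) - 4465)/(-6604 + 6072) = (5925 - 4465)/(-532) = 1460*(-1/532) = -365/133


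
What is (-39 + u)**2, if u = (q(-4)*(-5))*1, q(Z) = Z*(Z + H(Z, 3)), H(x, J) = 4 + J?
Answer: 441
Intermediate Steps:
q(Z) = Z*(7 + Z) (q(Z) = Z*(Z + (4 + 3)) = Z*(Z + 7) = Z*(7 + Z))
u = 60 (u = (-4*(7 - 4)*(-5))*1 = (-4*3*(-5))*1 = -12*(-5)*1 = 60*1 = 60)
(-39 + u)**2 = (-39 + 60)**2 = 21**2 = 441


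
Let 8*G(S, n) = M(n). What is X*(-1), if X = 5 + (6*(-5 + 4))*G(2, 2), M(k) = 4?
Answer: -2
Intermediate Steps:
G(S, n) = ½ (G(S, n) = (⅛)*4 = ½)
X = 2 (X = 5 + (6*(-5 + 4))*(½) = 5 + (6*(-1))*(½) = 5 - 6*½ = 5 - 3 = 2)
X*(-1) = 2*(-1) = -2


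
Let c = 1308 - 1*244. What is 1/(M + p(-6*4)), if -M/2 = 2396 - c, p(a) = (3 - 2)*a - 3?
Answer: -1/2691 ≈ -0.00037161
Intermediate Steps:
c = 1064 (c = 1308 - 244 = 1064)
p(a) = -3 + a (p(a) = 1*a - 3 = a - 3 = -3 + a)
M = -2664 (M = -2*(2396 - 1*1064) = -2*(2396 - 1064) = -2*1332 = -2664)
1/(M + p(-6*4)) = 1/(-2664 + (-3 - 6*4)) = 1/(-2664 + (-3 - 24)) = 1/(-2664 - 27) = 1/(-2691) = -1/2691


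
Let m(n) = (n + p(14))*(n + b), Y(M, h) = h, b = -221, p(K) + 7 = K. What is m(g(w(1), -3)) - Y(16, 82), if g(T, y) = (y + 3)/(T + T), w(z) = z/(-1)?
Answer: -1629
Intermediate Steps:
p(K) = -7 + K
w(z) = -z (w(z) = z*(-1) = -z)
g(T, y) = (3 + y)/(2*T) (g(T, y) = (3 + y)/((2*T)) = (3 + y)*(1/(2*T)) = (3 + y)/(2*T))
m(n) = (-221 + n)*(7 + n) (m(n) = (n + (-7 + 14))*(n - 221) = (n + 7)*(-221 + n) = (7 + n)*(-221 + n) = (-221 + n)*(7 + n))
m(g(w(1), -3)) - Y(16, 82) = (-1547 + ((3 - 3)/(2*((-1*1))))**2 - 107*(3 - 3)/((-1*1))) - 1*82 = (-1547 + ((1/2)*0/(-1))**2 - 107*0/(-1)) - 82 = (-1547 + ((1/2)*(-1)*0)**2 - 107*(-1)*0) - 82 = (-1547 + 0**2 - 214*0) - 82 = (-1547 + 0 + 0) - 82 = -1547 - 82 = -1629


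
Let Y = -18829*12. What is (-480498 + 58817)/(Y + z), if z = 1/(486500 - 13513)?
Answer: 199449631147/106870466675 ≈ 1.8663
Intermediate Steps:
z = 1/472987 ≈ 2.1142e-6
Y = -225948
(-480498 + 58817)/(Y + z) = (-480498 + 58817)/(-225948 + 1/472987) = -421681/(-106870466675/472987) = -421681*(-472987/106870466675) = 199449631147/106870466675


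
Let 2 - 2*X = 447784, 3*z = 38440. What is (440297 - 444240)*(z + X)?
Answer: 2496837719/3 ≈ 8.3228e+8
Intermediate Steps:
z = 38440/3 (z = (⅓)*38440 = 38440/3 ≈ 12813.)
X = -223891 (X = 1 - ½*447784 = 1 - 223892 = -223891)
(440297 - 444240)*(z + X) = (440297 - 444240)*(38440/3 - 223891) = -3943*(-633233/3) = 2496837719/3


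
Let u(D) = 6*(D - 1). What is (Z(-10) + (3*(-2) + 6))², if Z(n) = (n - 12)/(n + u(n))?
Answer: 121/1444 ≈ 0.083795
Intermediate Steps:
u(D) = -6 + 6*D (u(D) = 6*(-1 + D) = -6 + 6*D)
Z(n) = (-12 + n)/(-6 + 7*n) (Z(n) = (n - 12)/(n + (-6 + 6*n)) = (-12 + n)/(-6 + 7*n))
(Z(-10) + (3*(-2) + 6))² = ((-12 - 10)/(-6 + 7*(-10)) + (3*(-2) + 6))² = (-22/(-6 - 70) + (-6 + 6))² = (-22/(-76) + 0)² = (-1/76*(-22) + 0)² = (11/38 + 0)² = (11/38)² = 121/1444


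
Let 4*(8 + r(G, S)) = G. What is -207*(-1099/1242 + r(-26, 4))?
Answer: 9554/3 ≈ 3184.7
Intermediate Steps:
r(G, S) = -8 + G/4
-207*(-1099/1242 + r(-26, 4)) = -207*(-1099/1242 + (-8 + (1/4)*(-26))) = -207*(-1099*1/1242 + (-8 - 13/2)) = -207*(-1099/1242 - 29/2) = -207*(-9554/621) = 9554/3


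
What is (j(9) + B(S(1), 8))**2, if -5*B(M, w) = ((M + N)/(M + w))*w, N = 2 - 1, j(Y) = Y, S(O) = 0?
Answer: 1936/25 ≈ 77.440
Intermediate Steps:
N = 1
B(M, w) = -w*(1 + M)/(5*(M + w)) (B(M, w) = -(M + 1)/(M + w)*w/5 = -(1 + M)/(M + w)*w/5 = -w*(1 + M)/(5*(M + w)))
(j(9) + B(S(1), 8))**2 = (9 - 1*8*(1 + 0)/(5*0 + 5*8))**2 = (9 - 1*8*1/(0 + 40))**2 = (9 - 1*8*1/40)**2 = (9 - 1*8*1/40*1)**2 = (9 - 1/5)**2 = (44/5)**2 = 1936/25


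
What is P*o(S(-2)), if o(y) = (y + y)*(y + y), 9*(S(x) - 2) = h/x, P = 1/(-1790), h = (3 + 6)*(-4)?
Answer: -32/895 ≈ -0.035754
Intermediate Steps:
h = -36 (h = 9*(-4) = -36)
P = -1/1790 ≈ -0.00055866
S(x) = 2 - 4/x (S(x) = 2 + (-36/x)/9 = 2 - 4/x)
o(y) = 4*y**2 (o(y) = (2*y)*(2*y) = 4*y**2)
P*o(S(-2)) = -2*(2 - 4/(-2))**2/895 = -2*(2 - 4*(-1/2))**2/895 = -2*(2 + 2)**2/895 = -2*4**2/895 = -2*16/895 = -1/1790*64 = -32/895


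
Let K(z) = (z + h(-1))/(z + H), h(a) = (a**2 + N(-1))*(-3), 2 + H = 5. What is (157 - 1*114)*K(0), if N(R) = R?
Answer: 0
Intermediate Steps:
H = 3 (H = -2 + 5 = 3)
h(a) = 3 - 3*a**2 (h(a) = (a**2 - 1)*(-3) = (-1 + a**2)*(-3) = 3 - 3*a**2)
K(z) = z/(3 + z) (K(z) = (z + (3 - 3*(-1)**2))/(z + 3) = (z + (3 - 3*1))/(3 + z) = (z + (3 - 3))/(3 + z) = (z + 0)/(3 + z) = z/(3 + z))
(157 - 1*114)*K(0) = (157 - 1*114)*(0/(3 + 0)) = (157 - 114)*(0/3) = 43*(0*(1/3)) = 43*0 = 0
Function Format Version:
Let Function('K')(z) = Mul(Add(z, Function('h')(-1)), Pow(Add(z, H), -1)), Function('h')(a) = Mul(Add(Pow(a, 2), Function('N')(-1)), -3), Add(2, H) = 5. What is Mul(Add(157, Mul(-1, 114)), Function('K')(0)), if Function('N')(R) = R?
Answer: 0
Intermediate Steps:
H = 3 (H = Add(-2, 5) = 3)
Function('h')(a) = Add(3, Mul(-3, Pow(a, 2))) (Function('h')(a) = Mul(Add(Pow(a, 2), -1), -3) = Mul(Add(-1, Pow(a, 2)), -3) = Add(3, Mul(-3, Pow(a, 2))))
Function('K')(z) = Mul(z, Pow(Add(3, z), -1)) (Function('K')(z) = Mul(Add(z, Add(3, Mul(-3, Pow(-1, 2)))), Pow(Add(z, 3), -1)) = Mul(Add(z, Add(3, Mul(-3, 1))), Pow(Add(3, z), -1)) = Mul(Add(z, Add(3, -3)), Pow(Add(3, z), -1)) = Mul(Add(z, 0), Pow(Add(3, z), -1)) = Mul(z, Pow(Add(3, z), -1)))
Mul(Add(157, Mul(-1, 114)), Function('K')(0)) = Mul(Add(157, Mul(-1, 114)), Mul(0, Pow(Add(3, 0), -1))) = Mul(Add(157, -114), Mul(0, Pow(3, -1))) = Mul(43, Mul(0, Rational(1, 3))) = Mul(43, 0) = 0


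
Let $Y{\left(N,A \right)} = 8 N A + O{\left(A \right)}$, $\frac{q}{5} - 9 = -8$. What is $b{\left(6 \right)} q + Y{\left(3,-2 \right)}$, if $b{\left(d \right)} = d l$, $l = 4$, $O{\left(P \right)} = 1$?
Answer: $73$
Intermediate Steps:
$q = 5$ ($q = 45 + 5 \left(-8\right) = 45 - 40 = 5$)
$Y{\left(N,A \right)} = 1 + 8 A N$ ($Y{\left(N,A \right)} = 8 N A + 1 = 8 A N + 1 = 1 + 8 A N$)
$b{\left(d \right)} = 4 d$ ($b{\left(d \right)} = d 4 = 4 d$)
$b{\left(6 \right)} q + Y{\left(3,-2 \right)} = 4 \cdot 6 \cdot 5 + \left(1 + 8 \left(-2\right) 3\right) = 24 \cdot 5 + \left(1 - 48\right) = 120 - 47 = 73$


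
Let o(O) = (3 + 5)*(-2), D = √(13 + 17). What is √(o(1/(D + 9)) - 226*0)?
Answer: 4*I ≈ 4.0*I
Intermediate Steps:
D = √30 ≈ 5.4772
o(O) = -16 (o(O) = 8*(-2) = -16)
√(o(1/(D + 9)) - 226*0) = √(-16 - 226*0) = √(-16 + 0) = √(-16) = 4*I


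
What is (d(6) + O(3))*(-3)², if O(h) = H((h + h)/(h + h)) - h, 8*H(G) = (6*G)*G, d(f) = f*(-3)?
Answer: -729/4 ≈ -182.25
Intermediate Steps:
d(f) = -3*f
H(G) = 3*G²/4 (H(G) = ((6*G)*G)/8 = (6*G²)/8 = 3*G²/4)
O(h) = ¾ - h (O(h) = 3*((h + h)/(h + h))²/4 - h = 3*((2*h)/((2*h)))²/4 - h = 3*((2*h)*(1/(2*h)))²/4 - h = (¾)*1² - h = (¾)*1 - h = ¾ - h)
(d(6) + O(3))*(-3)² = (-3*6 + (¾ - 1*3))*(-3)² = (-18 + (¾ - 3))*9 = (-18 - 9/4)*9 = -81/4*9 = -729/4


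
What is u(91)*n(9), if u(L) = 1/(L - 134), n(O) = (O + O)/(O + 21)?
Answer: -3/215 ≈ -0.013953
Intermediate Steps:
n(O) = 2*O/(21 + O) (n(O) = (2*O)/(21 + O) = 2*O/(21 + O))
u(L) = 1/(-134 + L)
u(91)*n(9) = (2*9/(21 + 9))/(-134 + 91) = (2*9/30)/(-43) = -2*9/(43*30) = -1/43*3/5 = -3/215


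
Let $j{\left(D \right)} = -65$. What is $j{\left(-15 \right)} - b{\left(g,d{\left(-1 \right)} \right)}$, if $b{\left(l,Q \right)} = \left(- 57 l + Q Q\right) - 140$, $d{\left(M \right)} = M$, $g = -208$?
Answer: $-11782$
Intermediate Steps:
$b{\left(l,Q \right)} = -140 + Q^{2} - 57 l$ ($b{\left(l,Q \right)} = \left(- 57 l + Q^{2}\right) - 140 = \left(Q^{2} - 57 l\right) - 140 = -140 + Q^{2} - 57 l$)
$j{\left(-15 \right)} - b{\left(g,d{\left(-1 \right)} \right)} = -65 - \left(-140 + \left(-1\right)^{2} - -11856\right) = -65 - \left(-140 + 1 + 11856\right) = -65 - 11717 = -11782$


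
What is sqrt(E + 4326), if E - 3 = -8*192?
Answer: 7*sqrt(57) ≈ 52.849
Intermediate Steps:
E = -1533 (E = 3 - 8*192 = 3 - 1536 = -1533)
sqrt(E + 4326) = sqrt(-1533 + 4326) = sqrt(2793) = 7*sqrt(57)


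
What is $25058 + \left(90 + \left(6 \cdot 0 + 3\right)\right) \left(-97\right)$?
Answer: $16037$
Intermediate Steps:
$25058 + \left(90 + \left(6 \cdot 0 + 3\right)\right) \left(-97\right) = 25058 + \left(90 + \left(0 + 3\right)\right) \left(-97\right) = 25058 + \left(90 + 3\right) \left(-97\right) = 25058 + 93 \left(-97\right) = 25058 - 9021 = 16037$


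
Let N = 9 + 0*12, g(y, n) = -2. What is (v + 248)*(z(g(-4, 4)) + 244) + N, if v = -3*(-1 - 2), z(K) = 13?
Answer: 66058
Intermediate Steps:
v = 9 (v = -3*(-3) = 9)
N = 9 (N = 9 + 0 = 9)
(v + 248)*(z(g(-4, 4)) + 244) + N = (9 + 248)*(13 + 244) + 9 = 257*257 + 9 = 66049 + 9 = 66058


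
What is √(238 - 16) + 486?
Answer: 486 + √222 ≈ 500.90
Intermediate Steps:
√(238 - 16) + 486 = √222 + 486 = 486 + √222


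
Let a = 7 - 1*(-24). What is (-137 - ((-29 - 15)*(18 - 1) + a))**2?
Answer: 336400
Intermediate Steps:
a = 31 (a = 7 + 24 = 31)
(-137 - ((-29 - 15)*(18 - 1) + a))**2 = (-137 - ((-29 - 15)*(18 - 1) + 31))**2 = (-137 - (-44*17 + 31))**2 = (-137 - (-748 + 31))**2 = (-137 - 1*(-717))**2 = (-137 + 717)**2 = 580**2 = 336400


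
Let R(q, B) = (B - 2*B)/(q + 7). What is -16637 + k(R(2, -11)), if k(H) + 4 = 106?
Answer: -16535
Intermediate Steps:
R(q, B) = -B/(7 + q) (R(q, B) = (-B)/(7 + q) = -B/(7 + q))
k(H) = 102 (k(H) = -4 + 106 = 102)
-16637 + k(R(2, -11)) = -16637 + 102 = -16535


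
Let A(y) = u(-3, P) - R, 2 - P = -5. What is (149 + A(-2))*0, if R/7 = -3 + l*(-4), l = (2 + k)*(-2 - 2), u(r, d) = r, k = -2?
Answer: 0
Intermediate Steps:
P = 7 (P = 2 - 1*(-5) = 2 + 5 = 7)
l = 0 (l = (2 - 2)*(-2 - 2) = 0*(-4) = 0)
R = -21 (R = 7*(-3 + 0*(-4)) = 7*(-3 + 0) = 7*(-3) = -21)
A(y) = 18 (A(y) = -3 - 1*(-21) = -3 + 21 = 18)
(149 + A(-2))*0 = (149 + 18)*0 = 167*0 = 0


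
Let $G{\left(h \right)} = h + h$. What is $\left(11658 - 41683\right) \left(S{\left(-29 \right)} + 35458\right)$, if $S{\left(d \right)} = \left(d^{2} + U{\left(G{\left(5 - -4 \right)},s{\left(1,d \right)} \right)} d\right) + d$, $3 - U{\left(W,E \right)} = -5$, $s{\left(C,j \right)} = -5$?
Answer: $-1082040950$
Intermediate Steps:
$G{\left(h \right)} = 2 h$
$U{\left(W,E \right)} = 8$ ($U{\left(W,E \right)} = 3 - -5 = 3 + 5 = 8$)
$S{\left(d \right)} = d^{2} + 9 d$ ($S{\left(d \right)} = \left(d^{2} + 8 d\right) + d = d^{2} + 9 d$)
$\left(11658 - 41683\right) \left(S{\left(-29 \right)} + 35458\right) = \left(11658 - 41683\right) \left(- 29 \left(9 - 29\right) + 35458\right) = - 30025 \left(\left(-29\right) \left(-20\right) + 35458\right) = - 30025 \left(580 + 35458\right) = \left(-30025\right) 36038 = -1082040950$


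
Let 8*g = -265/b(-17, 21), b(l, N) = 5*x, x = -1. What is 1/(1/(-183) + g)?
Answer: 1464/9691 ≈ 0.15107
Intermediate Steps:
b(l, N) = -5 (b(l, N) = 5*(-1) = -5)
g = 53/8 (g = (-265/(-5))/8 = (-265*(-⅕))/8 = (⅛)*53 = 53/8 ≈ 6.6250)
1/(1/(-183) + g) = 1/(1/(-183) + 53/8) = 1/(-1/183 + 53/8) = 1/(9691/1464) = 1464/9691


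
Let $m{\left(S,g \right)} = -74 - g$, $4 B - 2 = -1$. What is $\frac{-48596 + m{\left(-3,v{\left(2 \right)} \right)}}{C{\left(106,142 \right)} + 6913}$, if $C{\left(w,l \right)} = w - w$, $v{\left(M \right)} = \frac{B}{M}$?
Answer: $- \frac{389361}{55304} \approx -7.0404$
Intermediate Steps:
$B = \frac{1}{4}$ ($B = \frac{1}{2} + \frac{1}{4} \left(-1\right) = \frac{1}{2} - \frac{1}{4} = \frac{1}{4} \approx 0.25$)
$v{\left(M \right)} = \frac{1}{4 M}$
$C{\left(w,l \right)} = 0$
$\frac{-48596 + m{\left(-3,v{\left(2 \right)} \right)}}{C{\left(106,142 \right)} + 6913} = \frac{-48596 - \left(74 + \frac{1}{4 \cdot 2}\right)}{0 + 6913} = \frac{-48596 - \left(74 + \frac{1}{4} \cdot \frac{1}{2}\right)}{6913} = \left(-48596 - \frac{593}{8}\right) \frac{1}{6913} = \left(- \frac{389361}{8}\right) \frac{1}{6913} = - \frac{389361}{55304}$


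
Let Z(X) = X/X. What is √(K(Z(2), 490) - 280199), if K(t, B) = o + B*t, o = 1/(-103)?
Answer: 2*I*√741858221/103 ≈ 528.88*I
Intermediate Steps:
o = -1/103 ≈ -0.0097087
Z(X) = 1
K(t, B) = -1/103 + B*t
√(K(Z(2), 490) - 280199) = √((-1/103 + 490*1) - 280199) = √((-1/103 + 490) - 280199) = √(50469/103 - 280199) = √(-28810028/103) = 2*I*√741858221/103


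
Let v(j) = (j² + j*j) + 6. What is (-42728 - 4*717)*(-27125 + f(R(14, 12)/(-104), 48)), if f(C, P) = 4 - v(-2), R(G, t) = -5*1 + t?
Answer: 1237247460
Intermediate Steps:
R(G, t) = -5 + t
v(j) = 6 + 2*j² (v(j) = (j² + j²) + 6 = 2*j² + 6 = 6 + 2*j²)
f(C, P) = -10 (f(C, P) = 4 - (6 + 2*(-2)²) = 4 - (6 + 2*4) = 4 - (6 + 8) = 4 - 1*14 = 4 - 14 = -10)
(-42728 - 4*717)*(-27125 + f(R(14, 12)/(-104), 48)) = (-42728 - 4*717)*(-27125 - 10) = (-42728 - 2868)*(-27135) = -45596*(-27135) = 1237247460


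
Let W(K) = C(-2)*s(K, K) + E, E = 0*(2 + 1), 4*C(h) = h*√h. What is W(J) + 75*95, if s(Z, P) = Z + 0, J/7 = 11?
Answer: 7125 - 77*I*√2/2 ≈ 7125.0 - 54.447*I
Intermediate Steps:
J = 77 (J = 7*11 = 77)
s(Z, P) = Z
C(h) = h^(3/2)/4 (C(h) = (h*√h)/4 = h^(3/2)/4)
E = 0 (E = 0*3 = 0)
W(K) = -I*K*√2/2 (W(K) = ((-2)^(3/2)/4)*K + 0 = ((-2*I*√2)/4)*K + 0 = (-I*√2/2)*K + 0 = -I*K*√2/2 + 0 = -I*K*√2/2)
W(J) + 75*95 = -½*I*77*√2 + 75*95 = -77*I*√2/2 + 7125 = 7125 - 77*I*√2/2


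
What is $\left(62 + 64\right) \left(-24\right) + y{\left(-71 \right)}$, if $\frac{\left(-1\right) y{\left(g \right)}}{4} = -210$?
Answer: $-2184$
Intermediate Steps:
$y{\left(g \right)} = 840$ ($y{\left(g \right)} = \left(-4\right) \left(-210\right) = 840$)
$\left(62 + 64\right) \left(-24\right) + y{\left(-71 \right)} = \left(62 + 64\right) \left(-24\right) + 840 = 126 \left(-24\right) + 840 = -3024 + 840 = -2184$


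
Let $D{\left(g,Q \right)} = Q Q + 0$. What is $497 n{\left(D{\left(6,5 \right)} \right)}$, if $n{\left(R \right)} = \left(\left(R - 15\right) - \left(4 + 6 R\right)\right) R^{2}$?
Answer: $-44730000$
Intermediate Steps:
$D{\left(g,Q \right)} = Q^{2}$ ($D{\left(g,Q \right)} = Q^{2} + 0 = Q^{2}$)
$n{\left(R \right)} = R^{2} \left(-19 - 5 R\right)$ ($n{\left(R \right)} = \left(\left(-15 + R\right) - \left(4 + 6 R\right)\right) R^{2} = \left(-19 - 5 R\right) R^{2} = R^{2} \left(-19 - 5 R\right)$)
$497 n{\left(D{\left(6,5 \right)} \right)} = 497 \left(5^{2}\right)^{2} \left(-19 - 5 \cdot 5^{2}\right) = 497 \cdot 25^{2} \left(-19 - 125\right) = 497 \cdot 625 \left(-19 - 125\right) = 497 \cdot 625 \left(-144\right) = 497 \left(-90000\right) = -44730000$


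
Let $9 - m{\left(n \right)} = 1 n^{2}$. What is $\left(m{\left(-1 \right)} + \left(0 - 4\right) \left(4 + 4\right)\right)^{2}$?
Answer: $576$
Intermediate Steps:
$m{\left(n \right)} = 9 - n^{2}$ ($m{\left(n \right)} = 9 - 1 n^{2} = 9 - n^{2}$)
$\left(m{\left(-1 \right)} + \left(0 - 4\right) \left(4 + 4\right)\right)^{2} = \left(\left(9 - \left(-1\right)^{2}\right) + \left(0 - 4\right) \left(4 + 4\right)\right)^{2} = \left(\left(9 - 1\right) - 32\right)^{2} = \left(8 - 32\right)^{2} = \left(-24\right)^{2} = 576$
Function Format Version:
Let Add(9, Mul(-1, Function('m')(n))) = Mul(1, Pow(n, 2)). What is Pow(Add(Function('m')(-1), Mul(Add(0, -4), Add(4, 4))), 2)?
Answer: 576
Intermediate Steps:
Function('m')(n) = Add(9, Mul(-1, Pow(n, 2))) (Function('m')(n) = Add(9, Mul(-1, Mul(1, Pow(n, 2)))) = Add(9, Mul(-1, Pow(n, 2))))
Pow(Add(Function('m')(-1), Mul(Add(0, -4), Add(4, 4))), 2) = Pow(Add(Add(9, Mul(-1, Pow(-1, 2))), Mul(Add(0, -4), Add(4, 4))), 2) = Pow(Add(Add(9, Mul(-1, 1)), Mul(-4, 8)), 2) = Pow(Add(Add(9, -1), -32), 2) = Pow(Add(8, -32), 2) = Pow(-24, 2) = 576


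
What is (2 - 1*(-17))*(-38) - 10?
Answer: -732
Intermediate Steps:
(2 - 1*(-17))*(-38) - 10 = (2 + 17)*(-38) - 10 = 19*(-38) - 10 = -722 - 10 = -732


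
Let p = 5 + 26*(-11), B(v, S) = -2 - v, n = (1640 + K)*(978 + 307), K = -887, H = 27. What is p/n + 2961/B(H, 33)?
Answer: -2865086554/28060545 ≈ -102.10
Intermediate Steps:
n = 967605 (n = (1640 - 887)*(978 + 307) = 753*1285 = 967605)
p = -281 (p = 5 - 286 = -281)
p/n + 2961/B(H, 33) = -281/967605 + 2961/(-2 - 1*27) = -281*1/967605 + 2961/(-2 - 27) = -281/967605 + 2961/(-29) = -281/967605 + 2961*(-1/29) = -281/967605 - 2961/29 = -2865086554/28060545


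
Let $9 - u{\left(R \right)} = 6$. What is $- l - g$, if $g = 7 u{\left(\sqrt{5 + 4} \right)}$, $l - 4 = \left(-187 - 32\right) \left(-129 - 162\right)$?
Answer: $-63754$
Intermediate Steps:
$l = 63733$ ($l = 4 + \left(-187 - 32\right) \left(-129 - 162\right) = 4 - -63729 = 4 + 63729 = 63733$)
$u{\left(R \right)} = 3$ ($u{\left(R \right)} = 9 - 6 = 3$)
$g = 21$ ($g = 7 \cdot 3 = 21$)
$- l - g = \left(-1\right) 63733 - 21 = -63733 - 21 = -63754$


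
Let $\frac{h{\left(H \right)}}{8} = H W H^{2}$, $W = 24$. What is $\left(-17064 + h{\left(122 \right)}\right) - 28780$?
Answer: $348596972$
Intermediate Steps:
$h{\left(H \right)} = 192 H^{3}$ ($h{\left(H \right)} = 8 H 24 H^{2} = 8 \cdot 24 H H^{2} = 8 \cdot 24 H^{3} = 192 H^{3}$)
$\left(-17064 + h{\left(122 \right)}\right) - 28780 = \left(-17064 + 192 \cdot 122^{3}\right) - 28780 = \left(-17064 + 192 \cdot 1815848\right) - 28780 = \left(-17064 + 348642816\right) - 28780 = 348625752 - 28780 = 348596972$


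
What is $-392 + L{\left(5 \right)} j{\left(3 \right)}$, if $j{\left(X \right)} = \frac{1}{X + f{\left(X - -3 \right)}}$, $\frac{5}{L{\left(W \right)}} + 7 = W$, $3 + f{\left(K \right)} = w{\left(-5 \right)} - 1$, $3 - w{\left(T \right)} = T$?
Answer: $- \frac{5493}{14} \approx -392.36$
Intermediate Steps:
$w{\left(T \right)} = 3 - T$
$f{\left(K \right)} = 4$ ($f{\left(K \right)} = -3 + \left(\left(3 - -5\right) - 1\right) = -3 + \left(\left(3 + 5\right) - 1\right) = -3 + \left(8 - 1\right) = -3 + 7 = 4$)
$L{\left(W \right)} = \frac{5}{-7 + W}$
$j{\left(X \right)} = \frac{1}{4 + X}$ ($j{\left(X \right)} = \frac{1}{X + 4} = \frac{1}{4 + X}$)
$-392 + L{\left(5 \right)} j{\left(3 \right)} = -392 + \frac{5 \frac{1}{-7 + 5}}{4 + 3} = -392 + \frac{5 \frac{1}{-2}}{7} = -392 + 5 \left(- \frac{1}{2}\right) \frac{1}{7} = -392 - \frac{5}{14} = - \frac{5493}{14}$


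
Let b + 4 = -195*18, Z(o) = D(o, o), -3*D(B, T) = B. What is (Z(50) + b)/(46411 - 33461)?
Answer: -5296/19425 ≈ -0.27264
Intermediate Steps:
D(B, T) = -B/3
Z(o) = -o/3
b = -3514 (b = -4 - 195*18 = -4 - 3510 = -3514)
(Z(50) + b)/(46411 - 33461) = (-⅓*50 - 3514)/(46411 - 33461) = (-50/3 - 3514)/12950 = -10592/3*1/12950 = -5296/19425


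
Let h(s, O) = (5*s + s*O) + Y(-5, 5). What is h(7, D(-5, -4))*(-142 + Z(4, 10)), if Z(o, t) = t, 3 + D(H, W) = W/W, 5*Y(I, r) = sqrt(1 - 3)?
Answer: -2772 - 132*I*sqrt(2)/5 ≈ -2772.0 - 37.335*I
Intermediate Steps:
Y(I, r) = I*sqrt(2)/5 (Y(I, r) = sqrt(1 - 3)/5 = sqrt(-2)/5 = (I*sqrt(2))/5 = I*sqrt(2)/5)
D(H, W) = -2 (D(H, W) = -3 + W/W = -3 + 1 = -2)
h(s, O) = 5*s + O*s + I*sqrt(2)/5 (h(s, O) = (5*s + s*O) + I*sqrt(2)/5 = (5*s + O*s) + I*sqrt(2)/5 = 5*s + O*s + I*sqrt(2)/5)
h(7, D(-5, -4))*(-142 + Z(4, 10)) = (5*7 - 2*7 + I*sqrt(2)/5)*(-142 + 10) = (35 - 14 + I*sqrt(2)/5)*(-132) = (21 + I*sqrt(2)/5)*(-132) = -2772 - 132*I*sqrt(2)/5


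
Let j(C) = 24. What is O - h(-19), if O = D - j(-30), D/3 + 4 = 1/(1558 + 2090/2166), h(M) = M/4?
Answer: -11106941/355444 ≈ -31.248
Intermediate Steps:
h(M) = M/4 (h(M) = M*(1/4) = M/4)
D = -1066161/88861 (D = -12 + 3/(1558 + 2090/2166) = -12 + 3/(1558 + 2090*(1/2166)) = -12 + 3/(1558 + 55/57) = -12 + 3/(88861/57) = -12 + 3*(57/88861) = -12 + 171/88861 = -1066161/88861 ≈ -11.998)
O = -3198825/88861 (O = -1066161/88861 - 1*24 = -1066161/88861 - 24 = -3198825/88861 ≈ -35.998)
O - h(-19) = -3198825/88861 - (-19)/4 = -3198825/88861 - 1*(-19/4) = -3198825/88861 + 19/4 = -11106941/355444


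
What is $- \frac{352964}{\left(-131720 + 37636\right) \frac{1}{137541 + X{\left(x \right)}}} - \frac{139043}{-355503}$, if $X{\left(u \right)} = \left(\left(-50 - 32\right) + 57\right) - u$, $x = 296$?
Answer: $\frac{4304586467830463}{8361786063} \approx 5.1479 \cdot 10^{5}$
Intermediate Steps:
$X{\left(u \right)} = -25 - u$ ($X{\left(u \right)} = \left(-82 + 57\right) - u = -25 - u$)
$- \frac{352964}{\left(-131720 + 37636\right) \frac{1}{137541 + X{\left(x \right)}}} - \frac{139043}{-355503} = - \frac{352964}{\left(-131720 + 37636\right) \frac{1}{137541 - 321}} - \frac{139043}{-355503} = - \frac{352964}{\left(-94084\right) \frac{1}{137541 - 321}} - - \frac{139043}{355503} = - \frac{352964}{\left(-94084\right) \frac{1}{137541 - 321}} + \frac{139043}{355503} = - \frac{352964}{\left(-94084\right) \frac{1}{137220}} + \frac{139043}{355503} = - \frac{352964}{- \frac{23521}{34305}} + \frac{139043}{355503} = \left(-352964\right) \left(- \frac{34305}{23521}\right) + \frac{139043}{355503} = \frac{12108430020}{23521} + \frac{139043}{355503} = \frac{4304586467830463}{8361786063}$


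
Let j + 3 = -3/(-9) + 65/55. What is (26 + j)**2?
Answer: 654481/1089 ≈ 600.99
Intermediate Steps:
j = -49/33 (j = -3 + (-3/(-9) + 65/55) = -3 + (-3*(-1/9) + 65*(1/55)) = -3 + (1/3 + 13/11) = -3 + 50/33 = -49/33 ≈ -1.4848)
(26 + j)**2 = (26 - 49/33)**2 = (809/33)**2 = 654481/1089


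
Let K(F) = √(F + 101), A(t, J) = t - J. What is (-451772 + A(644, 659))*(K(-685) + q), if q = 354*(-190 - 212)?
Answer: 64292904396 - 903574*I*√146 ≈ 6.4293e+10 - 1.0918e+7*I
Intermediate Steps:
q = -142308 (q = 354*(-402) = -142308)
K(F) = √(101 + F)
(-451772 + A(644, 659))*(K(-685) + q) = (-451772 + (644 - 1*659))*(√(101 - 685) - 142308) = (-451772 + (644 - 659))*(√(-584) - 142308) = (-451772 - 15)*(2*I*√146 - 142308) = -451787*(-142308 + 2*I*√146) = 64292904396 - 903574*I*√146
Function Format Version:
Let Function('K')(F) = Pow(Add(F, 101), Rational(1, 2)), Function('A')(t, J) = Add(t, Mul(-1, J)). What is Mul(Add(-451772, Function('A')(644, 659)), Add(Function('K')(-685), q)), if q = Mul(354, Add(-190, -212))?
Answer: Add(64292904396, Mul(-903574, I, Pow(146, Rational(1, 2)))) ≈ Add(6.4293e+10, Mul(-1.0918e+7, I))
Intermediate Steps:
q = -142308 (q = Mul(354, -402) = -142308)
Function('K')(F) = Pow(Add(101, F), Rational(1, 2))
Mul(Add(-451772, Function('A')(644, 659)), Add(Function('K')(-685), q)) = Mul(Add(-451772, Add(644, Mul(-1, 659))), Add(Pow(Add(101, -685), Rational(1, 2)), -142308)) = Mul(Add(-451772, Add(644, -659)), Add(Pow(-584, Rational(1, 2)), -142308)) = Mul(Add(-451772, -15), Add(Mul(2, I, Pow(146, Rational(1, 2))), -142308)) = Mul(-451787, Add(-142308, Mul(2, I, Pow(146, Rational(1, 2))))) = Add(64292904396, Mul(-903574, I, Pow(146, Rational(1, 2))))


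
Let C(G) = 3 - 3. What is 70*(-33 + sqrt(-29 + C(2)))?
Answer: -2310 + 70*I*sqrt(29) ≈ -2310.0 + 376.96*I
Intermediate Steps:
C(G) = 0
70*(-33 + sqrt(-29 + C(2))) = 70*(-33 + sqrt(-29 + 0)) = 70*(-33 + sqrt(-29)) = 70*(-33 + I*sqrt(29)) = -2310 + 70*I*sqrt(29)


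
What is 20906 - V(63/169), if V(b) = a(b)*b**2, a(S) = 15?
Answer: 597036731/28561 ≈ 20904.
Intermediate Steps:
V(b) = 15*b**2
20906 - V(63/169) = 20906 - 15*(63/169)**2 = 20906 - 15*3969/28561 = 20906 - 1*59535/28561 = 20906 - 59535/28561 = 597036731/28561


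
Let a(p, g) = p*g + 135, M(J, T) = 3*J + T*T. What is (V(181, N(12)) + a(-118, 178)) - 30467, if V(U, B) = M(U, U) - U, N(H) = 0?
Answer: -18213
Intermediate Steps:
M(J, T) = T**2 + 3*J (M(J, T) = 3*J + T**2 = T**2 + 3*J)
a(p, g) = 135 + g*p (a(p, g) = g*p + 135 = 135 + g*p)
V(U, B) = U**2 + 2*U (V(U, B) = (U**2 + 3*U) - U = U**2 + 2*U)
(V(181, N(12)) + a(-118, 178)) - 30467 = (181*(2 + 181) + (135 + 178*(-118))) - 30467 = (181*183 + (135 - 21004)) - 30467 = (33123 - 20869) - 30467 = 12254 - 30467 = -18213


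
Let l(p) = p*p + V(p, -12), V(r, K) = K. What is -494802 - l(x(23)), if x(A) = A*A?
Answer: -774631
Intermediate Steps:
x(A) = A²
l(p) = -12 + p² (l(p) = p*p - 12 = p² - 12 = -12 + p²)
-494802 - l(x(23)) = -494802 - (-12 + (23²)²) = -494802 - (-12 + 529²) = -494802 - (-12 + 279841) = -494802 - 1*279829 = -494802 - 279829 = -774631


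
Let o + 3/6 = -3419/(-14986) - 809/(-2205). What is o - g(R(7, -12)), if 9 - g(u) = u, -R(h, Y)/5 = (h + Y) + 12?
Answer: -725400608/16522065 ≈ -43.905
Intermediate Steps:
o = 1570252/16522065 (o = -1/2 + (-3419/(-14986) - 809/(-2205)) = -1/2 + (-3419*(-1/14986) - 809*(-1/2205)) = -1/2 + (3419/14986 + 809/2205) = -1/2 + 19662569/33044130 = 1570252/16522065 ≈ 0.095040)
R(h, Y) = -60 - 5*Y - 5*h (R(h, Y) = -5*((h + Y) + 12) = -5*((Y + h) + 12) = -5*(12 + Y + h) = -60 - 5*Y - 5*h)
g(u) = 9 - u
o - g(R(7, -12)) = 1570252/16522065 - (9 - (-60 - 5*(-12) - 5*7)) = 1570252/16522065 - (9 - (-60 + 60 - 35)) = 1570252/16522065 - (9 - 1*(-35)) = 1570252/16522065 - (9 + 35) = 1570252/16522065 - 1*44 = 1570252/16522065 - 44 = -725400608/16522065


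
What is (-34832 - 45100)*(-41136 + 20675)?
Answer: 1635488652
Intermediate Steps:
(-34832 - 45100)*(-41136 + 20675) = -79932*(-20461) = 1635488652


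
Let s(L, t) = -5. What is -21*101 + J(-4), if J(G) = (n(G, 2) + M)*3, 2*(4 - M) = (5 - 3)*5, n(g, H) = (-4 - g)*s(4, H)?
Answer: -2124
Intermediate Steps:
n(g, H) = 20 + 5*g (n(g, H) = (-4 - g)*(-5) = 20 + 5*g)
M = -1 (M = 4 - (5 - 3)*5/2 = 4 - 5 = -1)
J(G) = 57 + 15*G (J(G) = ((20 + 5*G) - 1)*3 = (19 + 5*G)*3 = 57 + 15*G)
-21*101 + J(-4) = -21*101 + (57 + 15*(-4)) = -2121 + (57 - 60) = -2121 - 3 = -2124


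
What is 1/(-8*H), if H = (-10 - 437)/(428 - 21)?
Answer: 407/3576 ≈ 0.11381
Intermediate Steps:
H = -447/407 ≈ -1.0983
1/(-8*H) = 1/(-8*(-447/407)) = 1/(3576/407) = 407/3576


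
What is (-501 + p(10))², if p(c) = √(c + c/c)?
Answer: (501 - √11)² ≈ 2.4769e+5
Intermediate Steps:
p(c) = √(1 + c) (p(c) = √(c + 1) = √(1 + c))
(-501 + p(10))² = (-501 + √(1 + 10))² = (-501 + √11)²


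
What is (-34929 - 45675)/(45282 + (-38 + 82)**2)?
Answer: -40302/23609 ≈ -1.7071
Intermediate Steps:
(-34929 - 45675)/(45282 + (-38 + 82)**2) = -80604/(45282 + 44**2) = -80604/(45282 + 1936) = -80604/47218 = -80604*1/47218 = -40302/23609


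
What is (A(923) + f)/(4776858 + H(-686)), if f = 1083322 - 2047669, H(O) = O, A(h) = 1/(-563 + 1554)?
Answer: -238916969/1183296613 ≈ -0.20191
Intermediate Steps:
A(h) = 1/991
f = -964347
(A(923) + f)/(4776858 + H(-686)) = (1/991 - 964347)/(4776858 - 686) = -955667876/991/4776172 = -955667876/991*1/4776172 = -238916969/1183296613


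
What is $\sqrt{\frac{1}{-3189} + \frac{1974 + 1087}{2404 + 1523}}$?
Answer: $\frac{\sqrt{1508597909126}}{1391467} \approx 0.8827$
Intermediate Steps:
$\sqrt{\frac{1}{-3189} + \frac{1974 + 1087}{2404 + 1523}} = \sqrt{- \frac{1}{3189} + \frac{3061}{3927}} = \sqrt{\frac{1084178}{1391467}} = \frac{\sqrt{1508597909126}}{1391467}$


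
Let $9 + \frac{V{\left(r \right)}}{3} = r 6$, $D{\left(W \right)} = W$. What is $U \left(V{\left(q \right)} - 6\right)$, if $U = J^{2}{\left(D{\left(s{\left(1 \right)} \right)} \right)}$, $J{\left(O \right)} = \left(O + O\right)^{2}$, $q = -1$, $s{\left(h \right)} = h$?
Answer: $-816$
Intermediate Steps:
$J{\left(O \right)} = 4 O^{2}$ ($J{\left(O \right)} = \left(2 O\right)^{2} = 4 O^{2}$)
$V{\left(r \right)} = -27 + 18 r$ ($V{\left(r \right)} = -27 + 3 r 6 = -27 + 3 \cdot 6 r = -27 + 18 r$)
$U = 16$ ($U = \left(4 \cdot 1^{2}\right)^{2} = \left(4 \cdot 1\right)^{2} = 4^{2} = 16$)
$U \left(V{\left(q \right)} - 6\right) = 16 \left(\left(-27 + 18 \left(-1\right)\right) - 6\right) = 16 \left(\left(-27 - 18\right) - 6\right) = 16 \left(-45 - 6\right) = 16 \left(-51\right) = -816$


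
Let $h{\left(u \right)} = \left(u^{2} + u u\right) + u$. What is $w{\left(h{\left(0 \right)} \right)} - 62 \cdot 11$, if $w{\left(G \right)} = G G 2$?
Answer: $-682$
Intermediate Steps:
$h{\left(u \right)} = u + 2 u^{2}$ ($h{\left(u \right)} = \left(u^{2} + u^{2}\right) + u = 2 u^{2} + u = u + 2 u^{2}$)
$w{\left(G \right)} = 2 G^{2}$ ($w{\left(G \right)} = G^{2} \cdot 2 = 2 G^{2}$)
$w{\left(h{\left(0 \right)} \right)} - 62 \cdot 11 = 2 \left(0 \left(1 + 2 \cdot 0\right)\right)^{2} - 62 \cdot 11 = 2 \left(0 \left(1 + 0\right)\right)^{2} - 682 = 2 \left(0 \cdot 1\right)^{2} - 682 = 2 \cdot 0^{2} - 682 = 2 \cdot 0 - 682 = 0 - 682 = -682$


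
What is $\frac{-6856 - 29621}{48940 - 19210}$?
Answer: $- \frac{12159}{9910} \approx -1.2269$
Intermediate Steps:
$\frac{-6856 - 29621}{48940 - 19210} = - \frac{36477}{29730} = \left(-36477\right) \frac{1}{29730} = - \frac{12159}{9910}$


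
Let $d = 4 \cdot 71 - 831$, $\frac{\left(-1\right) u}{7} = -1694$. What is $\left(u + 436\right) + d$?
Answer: $11747$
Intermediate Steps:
$u = 11858$ ($u = \left(-7\right) \left(-1694\right) = 11858$)
$d = -547$ ($d = 284 - 831 = -547$)
$\left(u + 436\right) + d = \left(11858 + 436\right) - 547 = 12294 - 547 = 11747$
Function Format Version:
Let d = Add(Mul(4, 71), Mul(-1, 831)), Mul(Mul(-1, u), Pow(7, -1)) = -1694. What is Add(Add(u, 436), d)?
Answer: 11747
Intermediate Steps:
u = 11858 (u = Mul(-7, -1694) = 11858)
d = -547 (d = Add(284, -831) = -547)
Add(Add(u, 436), d) = Add(Add(11858, 436), -547) = Add(12294, -547) = 11747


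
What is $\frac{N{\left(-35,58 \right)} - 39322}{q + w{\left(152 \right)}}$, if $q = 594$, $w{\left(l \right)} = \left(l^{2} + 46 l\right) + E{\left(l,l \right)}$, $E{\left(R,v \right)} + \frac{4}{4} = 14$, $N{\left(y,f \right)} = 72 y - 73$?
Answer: $- \frac{41915}{30703} \approx -1.3652$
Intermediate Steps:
$N{\left(y,f \right)} = -73 + 72 y$
$E{\left(R,v \right)} = 13$ ($E{\left(R,v \right)} = -1 + 14 = 13$)
$w{\left(l \right)} = 13 + l^{2} + 46 l$ ($w{\left(l \right)} = \left(l^{2} + 46 l\right) + 13 = 13 + l^{2} + 46 l$)
$\frac{N{\left(-35,58 \right)} - 39322}{q + w{\left(152 \right)}} = \frac{\left(-73 + 72 \left(-35\right)\right) - 39322}{594 + \left(13 + 152^{2} + 46 \cdot 152\right)} = \frac{\left(-73 - 2520\right) - 39322}{594 + \left(13 + 23104 + 6992\right)} = \frac{-2593 - 39322}{594 + 30109} = - \frac{41915}{30703}$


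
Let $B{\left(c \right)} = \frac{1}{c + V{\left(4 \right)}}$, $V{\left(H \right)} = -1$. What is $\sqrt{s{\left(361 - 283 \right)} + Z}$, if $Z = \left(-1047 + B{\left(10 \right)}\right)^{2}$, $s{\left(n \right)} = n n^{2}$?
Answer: $\frac{2 \sqrt{31803199}}{9} \approx 1253.2$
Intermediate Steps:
$s{\left(n \right)} = n^{3}$
$B{\left(c \right)} = \frac{1}{-1 + c}$ ($B{\left(c \right)} = \frac{1}{c - 1} = \frac{1}{-1 + c}$)
$Z = \frac{88774084}{81}$ ($Z = \left(-1047 + \frac{1}{-1 + 10}\right)^{2} = \left(-1047 + \frac{1}{9}\right)^{2} = \left(- \frac{9422}{9}\right)^{2} = \frac{88774084}{81} \approx 1.096 \cdot 10^{6}$)
$\sqrt{s{\left(361 - 283 \right)} + Z} = \sqrt{\left(361 - 283\right)^{3} + \frac{88774084}{81}} = \sqrt{78^{3} + \frac{88774084}{81}} = \sqrt{474552 + \frac{88774084}{81}} = \sqrt{\frac{127212796}{81}} = \frac{2 \sqrt{31803199}}{9}$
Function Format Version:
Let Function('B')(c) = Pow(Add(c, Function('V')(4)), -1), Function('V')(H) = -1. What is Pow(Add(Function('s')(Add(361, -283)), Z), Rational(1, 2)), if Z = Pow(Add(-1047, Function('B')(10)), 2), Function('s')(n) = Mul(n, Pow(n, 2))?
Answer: Mul(Rational(2, 9), Pow(31803199, Rational(1, 2))) ≈ 1253.2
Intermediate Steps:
Function('s')(n) = Pow(n, 3)
Function('B')(c) = Pow(Add(-1, c), -1) (Function('B')(c) = Pow(Add(c, -1), -1) = Pow(Add(-1, c), -1))
Z = Rational(88774084, 81) (Z = Pow(Add(-1047, Pow(Add(-1, 10), -1)), 2) = Pow(Add(-1047, Pow(9, -1)), 2) = Pow(Add(-1047, Rational(1, 9)), 2) = Pow(Rational(-9422, 9), 2) = Rational(88774084, 81) ≈ 1.0960e+6)
Pow(Add(Function('s')(Add(361, -283)), Z), Rational(1, 2)) = Pow(Add(Pow(Add(361, -283), 3), Rational(88774084, 81)), Rational(1, 2)) = Pow(Add(Pow(78, 3), Rational(88774084, 81)), Rational(1, 2)) = Pow(Add(474552, Rational(88774084, 81)), Rational(1, 2)) = Pow(Rational(127212796, 81), Rational(1, 2)) = Mul(Rational(2, 9), Pow(31803199, Rational(1, 2)))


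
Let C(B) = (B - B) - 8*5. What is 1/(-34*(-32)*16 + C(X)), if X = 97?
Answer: 1/17368 ≈ 5.7577e-5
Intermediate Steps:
C(B) = -40 (C(B) = 0 - 40 = -40)
1/(-34*(-32)*16 + C(X)) = 1/(-34*(-32)*16 - 40) = 1/(1088*16 - 40) = 1/(17408 - 40) = 1/17368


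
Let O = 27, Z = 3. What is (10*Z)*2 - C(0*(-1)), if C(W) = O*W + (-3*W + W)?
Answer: 60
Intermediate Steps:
C(W) = 25*W (C(W) = 27*W + (-3*W + W) = 27*W - 2*W = 25*W)
(10*Z)*2 - C(0*(-1)) = (10*3)*2 - 25*0*(-1) = 30*2 - 25*0 = 60 - 1*0 = 60 + 0 = 60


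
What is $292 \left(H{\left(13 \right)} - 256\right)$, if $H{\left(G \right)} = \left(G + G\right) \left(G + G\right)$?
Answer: $122640$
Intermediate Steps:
$H{\left(G \right)} = 4 G^{2}$ ($H{\left(G \right)} = 2 G 2 G = 4 G^{2}$)
$292 \left(H{\left(13 \right)} - 256\right) = 292 \left(4 \cdot 13^{2} - 256\right) = 292 \left(4 \cdot 169 - 256\right) = 292 \left(676 - 256\right) = 292 \cdot 420 = 122640$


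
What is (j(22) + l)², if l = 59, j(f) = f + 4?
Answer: 7225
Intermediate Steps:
j(f) = 4 + f
(j(22) + l)² = ((4 + 22) + 59)² = (26 + 59)² = 85² = 7225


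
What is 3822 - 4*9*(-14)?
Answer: 4326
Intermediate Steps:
3822 - 4*9*(-14) = 3822 - 36*(-14) = 3822 + 504 = 4326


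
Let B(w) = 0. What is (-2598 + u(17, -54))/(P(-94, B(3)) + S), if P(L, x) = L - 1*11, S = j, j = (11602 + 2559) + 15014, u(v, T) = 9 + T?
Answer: -881/9690 ≈ -0.090918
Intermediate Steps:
j = 29175 (j = 14161 + 15014 = 29175)
S = 29175
P(L, x) = -11 + L (P(L, x) = L - 11 = -11 + L)
(-2598 + u(17, -54))/(P(-94, B(3)) + S) = (-2598 + (9 - 54))/((-11 - 94) + 29175) = (-2598 - 45)/(-105 + 29175) = -2643/29070 = -2643*1/29070 = -881/9690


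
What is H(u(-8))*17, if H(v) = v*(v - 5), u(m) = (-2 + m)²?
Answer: 161500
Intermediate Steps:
H(v) = v*(-5 + v)
H(u(-8))*17 = ((-2 - 8)²*(-5 + (-2 - 8)²))*17 = ((-10)²*(-5 + (-10)²))*17 = (100*(-5 + 100))*17 = (100*95)*17 = 9500*17 = 161500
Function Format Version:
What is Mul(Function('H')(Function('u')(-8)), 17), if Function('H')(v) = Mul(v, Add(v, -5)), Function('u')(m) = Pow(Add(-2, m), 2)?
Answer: 161500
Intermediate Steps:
Function('H')(v) = Mul(v, Add(-5, v))
Mul(Function('H')(Function('u')(-8)), 17) = Mul(Mul(Pow(Add(-2, -8), 2), Add(-5, Pow(Add(-2, -8), 2))), 17) = Mul(Mul(Pow(-10, 2), Add(-5, Pow(-10, 2))), 17) = Mul(Mul(100, Add(-5, 100)), 17) = Mul(Mul(100, 95), 17) = Mul(9500, 17) = 161500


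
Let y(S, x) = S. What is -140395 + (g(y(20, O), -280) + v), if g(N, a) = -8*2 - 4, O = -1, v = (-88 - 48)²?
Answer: -121919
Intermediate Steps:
v = 18496 (v = (-136)² = 18496)
g(N, a) = -20 (g(N, a) = -16 - 4 = -20)
-140395 + (g(y(20, O), -280) + v) = -140395 + (-20 + 18496) = -140395 + 18476 = -121919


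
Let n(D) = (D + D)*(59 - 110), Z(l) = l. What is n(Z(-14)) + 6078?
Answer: 7506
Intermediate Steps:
n(D) = -102*D (n(D) = (2*D)*(-51) = -102*D)
n(Z(-14)) + 6078 = -102*(-14) + 6078 = 1428 + 6078 = 7506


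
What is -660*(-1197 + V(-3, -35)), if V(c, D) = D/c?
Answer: 782320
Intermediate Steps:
-660*(-1197 + V(-3, -35)) = -660*(-1197 - 35/(-3)) = -660*(-1197 - 35*(-1/3)) = -660*(-1197 + 35/3) = -660*(-3556/3) = 782320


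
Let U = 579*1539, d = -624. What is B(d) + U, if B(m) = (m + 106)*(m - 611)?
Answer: 1530811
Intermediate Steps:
B(m) = (-611 + m)*(106 + m) (B(m) = (106 + m)*(-611 + m) = (-611 + m)*(106 + m))
U = 891081
B(d) + U = (-64766 + (-624)² - 505*(-624)) + 891081 = (-64766 + 389376 + 315120) + 891081 = 639730 + 891081 = 1530811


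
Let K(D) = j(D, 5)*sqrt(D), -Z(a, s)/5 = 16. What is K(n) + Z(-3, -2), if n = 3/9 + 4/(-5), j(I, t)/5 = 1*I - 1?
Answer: -80 - 22*I*sqrt(105)/45 ≈ -80.0 - 5.0096*I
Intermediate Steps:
Z(a, s) = -80 (Z(a, s) = -5*16 = -80)
j(I, t) = -5 + 5*I (j(I, t) = 5*(1*I - 1) = 5*(I - 1) = 5*(-1 + I) = -5 + 5*I)
n = -7/15 (n = 3*(1/9) + 4*(-1/5) = 1/3 - 4/5 = -7/15 ≈ -0.46667)
K(D) = sqrt(D)*(-5 + 5*D) (K(D) = (-5 + 5*D)*sqrt(D) = sqrt(D)*(-5 + 5*D))
K(n) + Z(-3, -2) = 5*sqrt(-7/15)*(-1 - 7/15) - 80 = 5*(I*sqrt(105)/15)*(-22/15) - 80 = -22*I*sqrt(105)/45 - 80 = -80 - 22*I*sqrt(105)/45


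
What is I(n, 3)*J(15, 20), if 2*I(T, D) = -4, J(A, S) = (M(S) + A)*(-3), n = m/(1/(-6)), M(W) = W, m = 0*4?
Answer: 210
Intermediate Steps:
m = 0
n = 0 (n = 0/(1/(-6)) = 0/(-1/6) = 0*(-6) = 0)
J(A, S) = -3*A - 3*S (J(A, S) = (S + A)*(-3) = (A + S)*(-3) = -3*A - 3*S)
I(T, D) = -2 (I(T, D) = (1/2)*(-4) = -2)
I(n, 3)*J(15, 20) = -2*(-3*15 - 3*20) = -2*(-45 - 60) = -2*(-105) = 210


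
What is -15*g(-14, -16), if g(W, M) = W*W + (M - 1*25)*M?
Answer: -12780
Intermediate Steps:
g(W, M) = W**2 + M*(-25 + M) (g(W, M) = W**2 + (M - 25)*M = W**2 + (-25 + M)*M = W**2 + M*(-25 + M))
-15*g(-14, -16) = -15*((-16)**2 + (-14)**2 - 25*(-16)) = -15*(256 + 196 + 400) = -15*852 = -12780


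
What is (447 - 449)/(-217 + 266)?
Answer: -2/49 ≈ -0.040816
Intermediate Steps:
(447 - 449)/(-217 + 266) = -2/49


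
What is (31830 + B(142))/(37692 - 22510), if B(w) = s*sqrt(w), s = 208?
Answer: 15915/7591 + 104*sqrt(142)/7591 ≈ 2.2598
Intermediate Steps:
B(w) = 208*sqrt(w)
(31830 + B(142))/(37692 - 22510) = (31830 + 208*sqrt(142))/(37692 - 22510) = (31830 + 208*sqrt(142))/15182 = (31830 + 208*sqrt(142))*(1/15182) = 15915/7591 + 104*sqrt(142)/7591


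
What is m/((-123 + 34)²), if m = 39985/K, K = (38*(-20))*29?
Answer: -7997/34915768 ≈ -0.00022904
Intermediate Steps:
K = -22040 (K = -760*29 = -22040)
m = -7997/4408 (m = 39985/(-22040) = 39985*(-1/22040) = -7997/4408 ≈ -1.8142)
m/((-123 + 34)²) = -7997/(4408*(-123 + 34)²) = -7997/(4408*((-89)²)) = -7997/4408/7921 = -7997/4408*1/7921 = -7997/34915768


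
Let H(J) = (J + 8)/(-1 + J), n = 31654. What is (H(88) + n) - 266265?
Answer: -6803687/29 ≈ -2.3461e+5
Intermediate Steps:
H(J) = (8 + J)/(-1 + J)
(H(88) + n) - 266265 = ((8 + 88)/(-1 + 88) + 31654) - 266265 = (96/87 + 31654) - 266265 = ((1/87)*96 + 31654) - 266265 = (32/29 + 31654) - 266265 = 917998/29 - 266265 = -6803687/29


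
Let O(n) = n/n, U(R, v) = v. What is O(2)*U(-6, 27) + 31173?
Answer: 31200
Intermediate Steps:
O(n) = 1
O(2)*U(-6, 27) + 31173 = 1*27 + 31173 = 27 + 31173 = 31200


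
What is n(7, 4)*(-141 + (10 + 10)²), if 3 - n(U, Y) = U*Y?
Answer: -6475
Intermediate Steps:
n(U, Y) = 3 - U*Y
n(7, 4)*(-141 + (10 + 10)²) = (3 - 1*7*4)*(-141 + (10 + 10)²) = (3 - 28)*(-141 + 20²) = -25*(-141 + 400) = -25*259 = -6475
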